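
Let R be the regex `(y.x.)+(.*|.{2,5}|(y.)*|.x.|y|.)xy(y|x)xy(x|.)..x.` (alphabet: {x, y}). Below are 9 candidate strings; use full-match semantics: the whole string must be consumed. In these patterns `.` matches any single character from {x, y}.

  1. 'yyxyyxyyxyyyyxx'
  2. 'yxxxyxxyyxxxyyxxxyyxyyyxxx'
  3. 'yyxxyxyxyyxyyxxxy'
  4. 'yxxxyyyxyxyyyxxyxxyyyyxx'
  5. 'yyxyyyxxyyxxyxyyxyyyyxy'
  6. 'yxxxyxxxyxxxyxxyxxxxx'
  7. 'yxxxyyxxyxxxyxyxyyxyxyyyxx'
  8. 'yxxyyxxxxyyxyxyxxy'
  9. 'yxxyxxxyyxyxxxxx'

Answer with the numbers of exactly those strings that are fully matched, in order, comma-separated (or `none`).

1 → match
2 → match
3 → match
4 → match
5 → match
6 → match
7 → no match
8 → match
9 → match

1, 2, 3, 4, 5, 6, 8, 9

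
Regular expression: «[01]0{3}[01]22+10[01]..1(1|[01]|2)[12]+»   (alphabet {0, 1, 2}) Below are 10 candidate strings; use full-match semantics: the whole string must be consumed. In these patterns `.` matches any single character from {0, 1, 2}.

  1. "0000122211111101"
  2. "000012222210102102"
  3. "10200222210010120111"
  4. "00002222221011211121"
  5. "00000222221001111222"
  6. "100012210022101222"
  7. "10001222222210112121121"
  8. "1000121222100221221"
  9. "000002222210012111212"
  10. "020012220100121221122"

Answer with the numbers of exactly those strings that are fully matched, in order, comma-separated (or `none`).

1 → no match
2 → match
3 → no match
4 → no match
5 → match
6 → match
7 → match
8 → no match
9 → match
10 → no match

2, 5, 6, 7, 9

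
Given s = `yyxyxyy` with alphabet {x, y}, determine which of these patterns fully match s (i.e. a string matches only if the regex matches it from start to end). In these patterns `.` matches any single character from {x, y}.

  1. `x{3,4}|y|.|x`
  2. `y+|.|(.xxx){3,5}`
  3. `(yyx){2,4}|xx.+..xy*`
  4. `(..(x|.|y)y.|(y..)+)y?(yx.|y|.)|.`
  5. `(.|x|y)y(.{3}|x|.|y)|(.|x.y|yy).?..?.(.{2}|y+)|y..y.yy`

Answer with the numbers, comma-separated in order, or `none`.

4, 5

1 → no match
2 → no match
3 → no match
4 → match
5 → match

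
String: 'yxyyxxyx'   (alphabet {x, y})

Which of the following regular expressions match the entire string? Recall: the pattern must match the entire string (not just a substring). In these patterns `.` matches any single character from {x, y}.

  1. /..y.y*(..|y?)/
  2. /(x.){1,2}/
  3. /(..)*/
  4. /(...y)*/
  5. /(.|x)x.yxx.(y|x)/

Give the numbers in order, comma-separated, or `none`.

3, 5

1 → no match
2 → no match — must start with 'x'
3 → match
4 → no match
5 → match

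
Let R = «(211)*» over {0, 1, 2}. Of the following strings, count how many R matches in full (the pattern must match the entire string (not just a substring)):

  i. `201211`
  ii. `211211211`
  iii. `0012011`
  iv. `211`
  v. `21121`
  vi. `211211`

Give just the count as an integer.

i → no match
ii → match
iii → no match
iv → match
v → no match
vi → match
Total matched: 3

3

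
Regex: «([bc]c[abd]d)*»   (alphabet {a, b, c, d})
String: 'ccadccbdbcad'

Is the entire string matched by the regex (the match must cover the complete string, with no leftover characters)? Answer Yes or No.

Yes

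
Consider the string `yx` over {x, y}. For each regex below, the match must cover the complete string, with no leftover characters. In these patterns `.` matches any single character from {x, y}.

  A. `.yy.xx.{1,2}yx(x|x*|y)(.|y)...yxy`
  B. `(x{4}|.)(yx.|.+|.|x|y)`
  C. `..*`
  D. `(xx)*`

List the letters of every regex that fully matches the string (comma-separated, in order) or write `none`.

B, C

A → no match — must end with `yxy`
B → match
C → match
D → no match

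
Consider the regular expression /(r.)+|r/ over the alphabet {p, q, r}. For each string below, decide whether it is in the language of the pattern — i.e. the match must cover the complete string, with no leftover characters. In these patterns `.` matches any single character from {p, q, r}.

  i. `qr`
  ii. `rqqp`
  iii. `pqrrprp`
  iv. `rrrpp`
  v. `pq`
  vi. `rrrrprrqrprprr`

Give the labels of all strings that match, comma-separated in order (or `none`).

i → no match — must start with `r`
ii → no match
iii → no match — must start with `r`
iv → no match
v → no match — must start with `r`
vi → no match

none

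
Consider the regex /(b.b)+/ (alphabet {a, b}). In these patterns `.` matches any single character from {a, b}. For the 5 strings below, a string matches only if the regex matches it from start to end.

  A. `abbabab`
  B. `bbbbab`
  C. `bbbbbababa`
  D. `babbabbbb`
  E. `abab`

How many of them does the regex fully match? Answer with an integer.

A. `abbabab` → no match — must start with `b`
B. `bbbbab` → match
C. `bbbbbababa` → no match — must end with `b`
D. `babbabbbb` → match
E. `abab` → no match — must start with `b`
Total matched: 2

2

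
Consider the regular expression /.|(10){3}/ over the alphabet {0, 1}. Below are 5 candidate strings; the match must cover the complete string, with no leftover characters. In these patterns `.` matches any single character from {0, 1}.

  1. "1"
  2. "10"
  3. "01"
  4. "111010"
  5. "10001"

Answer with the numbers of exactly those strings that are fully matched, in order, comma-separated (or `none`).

1 → match
2 → no match
3 → no match
4 → no match
5 → no match

1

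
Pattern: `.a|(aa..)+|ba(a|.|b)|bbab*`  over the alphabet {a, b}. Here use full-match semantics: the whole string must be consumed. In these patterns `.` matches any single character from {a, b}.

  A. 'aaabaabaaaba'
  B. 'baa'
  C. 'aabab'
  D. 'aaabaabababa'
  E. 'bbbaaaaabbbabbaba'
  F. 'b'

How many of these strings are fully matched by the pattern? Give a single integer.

2

A → match
B → match
C → no match
D → no match
E → no match
F → no match
Total matched: 2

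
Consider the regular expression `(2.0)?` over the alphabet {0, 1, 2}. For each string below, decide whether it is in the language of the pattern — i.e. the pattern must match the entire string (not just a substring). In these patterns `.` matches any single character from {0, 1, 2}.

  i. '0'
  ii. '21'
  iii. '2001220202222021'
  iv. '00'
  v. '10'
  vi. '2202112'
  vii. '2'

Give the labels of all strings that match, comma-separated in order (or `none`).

none

i → no match
ii → no match
iii → no match
iv → no match
v → no match
vi → no match
vii → no match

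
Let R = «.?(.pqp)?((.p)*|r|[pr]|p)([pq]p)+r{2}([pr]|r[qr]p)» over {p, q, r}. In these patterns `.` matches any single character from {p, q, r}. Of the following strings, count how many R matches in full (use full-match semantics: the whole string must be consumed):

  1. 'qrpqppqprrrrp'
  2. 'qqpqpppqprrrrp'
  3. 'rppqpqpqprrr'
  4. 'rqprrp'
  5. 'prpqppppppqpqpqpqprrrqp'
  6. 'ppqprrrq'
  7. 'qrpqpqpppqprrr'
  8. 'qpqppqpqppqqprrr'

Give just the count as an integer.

6

1 → match
2 → match
3 → match
4 → match
5 → match
6 → no match
7 → match
8 → no match
Total matched: 6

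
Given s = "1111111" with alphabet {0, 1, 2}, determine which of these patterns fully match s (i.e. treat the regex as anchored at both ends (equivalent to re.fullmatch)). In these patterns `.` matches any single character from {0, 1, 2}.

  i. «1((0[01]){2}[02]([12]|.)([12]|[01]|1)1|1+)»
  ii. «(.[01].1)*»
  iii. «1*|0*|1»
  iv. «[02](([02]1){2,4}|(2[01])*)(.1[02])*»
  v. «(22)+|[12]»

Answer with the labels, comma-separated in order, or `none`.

i → match
ii → no match
iii → match
iv → no match
v → no match

i, iii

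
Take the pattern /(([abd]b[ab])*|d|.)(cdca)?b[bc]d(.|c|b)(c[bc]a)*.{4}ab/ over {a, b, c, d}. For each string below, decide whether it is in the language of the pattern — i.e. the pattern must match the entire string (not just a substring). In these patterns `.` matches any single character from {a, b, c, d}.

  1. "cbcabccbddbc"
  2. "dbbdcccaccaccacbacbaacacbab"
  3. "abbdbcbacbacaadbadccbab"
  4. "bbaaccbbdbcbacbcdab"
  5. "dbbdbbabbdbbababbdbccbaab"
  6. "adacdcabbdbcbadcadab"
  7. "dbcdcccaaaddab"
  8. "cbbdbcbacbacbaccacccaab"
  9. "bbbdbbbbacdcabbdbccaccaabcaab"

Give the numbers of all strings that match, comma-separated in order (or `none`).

5, 7, 8, 9

1. "cbcabccbddbc" → no match — must end with "ab"
2 → no match
3 → no match
4 → no match
5 → match
6 → no match
7 → match
8 → match
9 → match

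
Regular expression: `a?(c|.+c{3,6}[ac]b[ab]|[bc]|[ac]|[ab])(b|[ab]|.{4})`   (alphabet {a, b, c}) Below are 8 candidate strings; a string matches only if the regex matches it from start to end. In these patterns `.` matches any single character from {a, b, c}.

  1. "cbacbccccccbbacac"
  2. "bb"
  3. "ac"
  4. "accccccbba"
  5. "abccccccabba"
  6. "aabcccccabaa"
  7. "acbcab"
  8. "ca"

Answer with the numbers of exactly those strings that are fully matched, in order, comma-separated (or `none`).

1 → match
2 → match
3 → no match
4 → match
5 → match
6 → match
7 → match
8 → match

1, 2, 4, 5, 6, 7, 8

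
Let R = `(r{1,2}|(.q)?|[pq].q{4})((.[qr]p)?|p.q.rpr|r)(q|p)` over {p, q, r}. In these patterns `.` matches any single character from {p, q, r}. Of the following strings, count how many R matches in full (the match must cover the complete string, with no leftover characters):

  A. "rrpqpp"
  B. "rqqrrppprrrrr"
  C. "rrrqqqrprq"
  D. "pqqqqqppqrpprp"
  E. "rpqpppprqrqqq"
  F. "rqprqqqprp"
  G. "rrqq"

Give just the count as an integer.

A → match
B → no match
C → no match
D → no match
E → no match
F → no match
G → no match
Total matched: 1

1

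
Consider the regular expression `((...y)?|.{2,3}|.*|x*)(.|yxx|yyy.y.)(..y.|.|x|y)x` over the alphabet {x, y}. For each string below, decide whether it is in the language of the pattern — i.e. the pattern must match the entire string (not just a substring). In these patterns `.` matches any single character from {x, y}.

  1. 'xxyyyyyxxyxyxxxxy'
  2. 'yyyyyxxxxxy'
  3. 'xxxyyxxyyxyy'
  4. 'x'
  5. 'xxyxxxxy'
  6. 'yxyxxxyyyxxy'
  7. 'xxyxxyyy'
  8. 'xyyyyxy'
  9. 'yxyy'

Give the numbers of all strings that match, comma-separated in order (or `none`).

1 → no match — must end with 'x'
2 → no match — must end with 'x'
3 → no match — must end with 'x'
4 → no match
5 → no match — must end with 'x'
6 → no match — must end with 'x'
7 → no match — must end with 'x'
8 → no match — must end with 'x'
9 → no match — must end with 'x'

none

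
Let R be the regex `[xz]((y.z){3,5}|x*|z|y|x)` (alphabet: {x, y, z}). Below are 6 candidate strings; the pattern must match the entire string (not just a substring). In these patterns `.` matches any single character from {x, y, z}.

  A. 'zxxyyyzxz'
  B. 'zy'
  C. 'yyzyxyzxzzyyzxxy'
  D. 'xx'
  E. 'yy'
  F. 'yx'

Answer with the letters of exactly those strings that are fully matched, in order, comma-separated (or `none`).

A. 'zxxyyyzxz' → no match
B. 'zy' → match
C → no match
D. 'xx' → match
E. 'yy' → no match
F. 'yx' → no match

B, D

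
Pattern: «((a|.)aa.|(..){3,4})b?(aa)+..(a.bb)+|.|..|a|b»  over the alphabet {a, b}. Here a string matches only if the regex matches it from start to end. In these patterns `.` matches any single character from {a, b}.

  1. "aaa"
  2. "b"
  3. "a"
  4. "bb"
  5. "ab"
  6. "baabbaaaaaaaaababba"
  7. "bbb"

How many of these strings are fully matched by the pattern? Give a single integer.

1 → no match
2 → match
3 → match
4 → match
5 → match
6 → no match
7 → no match
Total matched: 4

4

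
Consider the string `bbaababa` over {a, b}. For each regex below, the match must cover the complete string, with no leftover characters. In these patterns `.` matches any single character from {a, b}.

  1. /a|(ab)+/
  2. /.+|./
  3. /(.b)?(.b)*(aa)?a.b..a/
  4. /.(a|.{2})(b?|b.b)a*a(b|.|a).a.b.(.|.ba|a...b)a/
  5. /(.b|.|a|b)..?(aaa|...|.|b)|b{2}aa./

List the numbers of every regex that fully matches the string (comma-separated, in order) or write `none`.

1 → no match
2 → match
3 → match
4 → no match
5 → no match

2, 3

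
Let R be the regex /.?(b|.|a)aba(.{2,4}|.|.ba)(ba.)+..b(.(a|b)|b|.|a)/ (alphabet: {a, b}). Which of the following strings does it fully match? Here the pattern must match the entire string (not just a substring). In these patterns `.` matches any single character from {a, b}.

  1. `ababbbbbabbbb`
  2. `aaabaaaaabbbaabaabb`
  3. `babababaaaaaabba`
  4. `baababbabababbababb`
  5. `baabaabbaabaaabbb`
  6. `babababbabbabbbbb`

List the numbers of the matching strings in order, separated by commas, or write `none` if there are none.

1 → no match
2 → no match
3 → no match
4 → no match
5 → match
6 → match

5, 6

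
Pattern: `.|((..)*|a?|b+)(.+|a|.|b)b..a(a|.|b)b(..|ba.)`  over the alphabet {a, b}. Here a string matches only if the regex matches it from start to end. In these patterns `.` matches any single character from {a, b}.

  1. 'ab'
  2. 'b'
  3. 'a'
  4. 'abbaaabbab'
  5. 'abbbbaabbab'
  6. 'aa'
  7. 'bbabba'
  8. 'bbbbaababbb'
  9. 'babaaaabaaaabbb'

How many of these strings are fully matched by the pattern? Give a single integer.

1 → no match
2 → match
3 → match
4 → match
5 → match
6 → no match
7 → no match
8 → no match
9 → match
Total matched: 5

5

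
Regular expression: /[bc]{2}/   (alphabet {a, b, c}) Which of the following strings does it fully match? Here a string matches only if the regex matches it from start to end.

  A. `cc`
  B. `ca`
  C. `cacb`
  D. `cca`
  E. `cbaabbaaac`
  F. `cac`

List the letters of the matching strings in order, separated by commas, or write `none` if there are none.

A

A → match
B → no match
C → no match
D → no match
E → no match
F → no match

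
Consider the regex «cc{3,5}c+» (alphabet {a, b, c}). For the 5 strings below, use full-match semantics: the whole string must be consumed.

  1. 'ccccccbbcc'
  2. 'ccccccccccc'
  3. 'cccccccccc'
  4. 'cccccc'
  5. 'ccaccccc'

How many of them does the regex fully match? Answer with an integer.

1 → no match
2 → match
3 → match
4 → match
5 → no match
Total matched: 3

3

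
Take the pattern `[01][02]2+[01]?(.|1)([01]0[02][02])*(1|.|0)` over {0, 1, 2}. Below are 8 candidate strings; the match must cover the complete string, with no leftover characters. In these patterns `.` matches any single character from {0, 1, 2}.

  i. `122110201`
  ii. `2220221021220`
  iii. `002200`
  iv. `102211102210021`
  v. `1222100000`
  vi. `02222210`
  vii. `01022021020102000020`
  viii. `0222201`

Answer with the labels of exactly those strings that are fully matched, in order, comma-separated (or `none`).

i → match
ii → no match
iii → match
iv → match
v → match
vi → match
vii → no match
viii → match

i, iii, iv, v, vi, viii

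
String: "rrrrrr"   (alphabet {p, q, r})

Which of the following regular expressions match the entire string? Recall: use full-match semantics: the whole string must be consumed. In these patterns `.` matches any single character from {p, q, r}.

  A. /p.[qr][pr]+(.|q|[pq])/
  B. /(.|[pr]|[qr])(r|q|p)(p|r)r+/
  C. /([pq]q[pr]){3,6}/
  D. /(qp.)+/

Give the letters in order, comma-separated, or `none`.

A → no match — must start with "p"
B → match
C → no match
D → no match — must start with "qp"

B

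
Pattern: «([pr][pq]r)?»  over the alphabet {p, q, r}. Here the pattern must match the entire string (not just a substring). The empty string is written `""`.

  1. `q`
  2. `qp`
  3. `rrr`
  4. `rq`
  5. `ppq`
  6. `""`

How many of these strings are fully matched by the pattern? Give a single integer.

1. `q` → no match
2. `qp` → no match
3. `rrr` → no match
4. `rq` → no match
5. `ppq` → no match
6. `""` → match
Total matched: 1

1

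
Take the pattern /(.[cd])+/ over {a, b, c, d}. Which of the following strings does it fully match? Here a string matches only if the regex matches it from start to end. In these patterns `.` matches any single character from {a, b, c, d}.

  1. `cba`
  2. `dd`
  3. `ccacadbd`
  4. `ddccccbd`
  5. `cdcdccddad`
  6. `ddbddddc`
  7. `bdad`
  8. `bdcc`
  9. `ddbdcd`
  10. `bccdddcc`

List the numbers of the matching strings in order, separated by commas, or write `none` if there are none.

1 → no match
2 → match
3 → match
4 → match
5 → match
6 → match
7 → match
8 → match
9 → match
10 → match

2, 3, 4, 5, 6, 7, 8, 9, 10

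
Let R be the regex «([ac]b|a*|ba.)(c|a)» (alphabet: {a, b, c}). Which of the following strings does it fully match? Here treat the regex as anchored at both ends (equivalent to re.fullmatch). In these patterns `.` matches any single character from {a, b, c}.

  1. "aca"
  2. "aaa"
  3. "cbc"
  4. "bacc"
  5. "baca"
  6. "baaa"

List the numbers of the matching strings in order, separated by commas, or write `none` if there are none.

1 → no match
2 → match
3 → match
4 → match
5 → match
6 → match

2, 3, 4, 5, 6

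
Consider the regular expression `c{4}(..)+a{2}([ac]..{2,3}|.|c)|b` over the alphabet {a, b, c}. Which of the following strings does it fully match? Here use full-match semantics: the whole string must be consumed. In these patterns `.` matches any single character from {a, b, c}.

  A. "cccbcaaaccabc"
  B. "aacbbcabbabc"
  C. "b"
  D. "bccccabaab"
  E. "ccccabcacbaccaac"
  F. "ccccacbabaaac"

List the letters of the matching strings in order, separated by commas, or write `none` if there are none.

C, F

A → no match
B → no match
C → match
D → no match
E → no match
F → match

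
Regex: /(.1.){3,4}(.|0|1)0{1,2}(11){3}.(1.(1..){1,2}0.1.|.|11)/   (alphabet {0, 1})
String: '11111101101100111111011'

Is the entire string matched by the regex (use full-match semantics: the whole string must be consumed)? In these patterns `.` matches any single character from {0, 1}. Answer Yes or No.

Yes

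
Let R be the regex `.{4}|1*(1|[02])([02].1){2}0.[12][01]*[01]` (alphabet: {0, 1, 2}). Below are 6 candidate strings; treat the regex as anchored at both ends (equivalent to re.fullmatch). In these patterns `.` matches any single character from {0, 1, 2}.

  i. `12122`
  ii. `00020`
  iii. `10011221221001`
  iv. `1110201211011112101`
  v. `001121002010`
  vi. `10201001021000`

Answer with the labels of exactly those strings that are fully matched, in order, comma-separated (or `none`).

vi

i → no match
ii → no match
iii → no match
iv → no match
v → no match
vi → match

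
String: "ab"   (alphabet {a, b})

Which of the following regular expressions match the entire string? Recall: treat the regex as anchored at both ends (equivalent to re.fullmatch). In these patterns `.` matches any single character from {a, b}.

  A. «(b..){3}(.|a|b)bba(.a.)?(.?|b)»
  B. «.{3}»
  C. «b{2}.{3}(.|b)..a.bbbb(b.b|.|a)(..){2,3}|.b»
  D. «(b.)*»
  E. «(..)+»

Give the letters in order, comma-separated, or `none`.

C, E

A → no match — must start with "b"
B → no match
C → match
D → no match
E → match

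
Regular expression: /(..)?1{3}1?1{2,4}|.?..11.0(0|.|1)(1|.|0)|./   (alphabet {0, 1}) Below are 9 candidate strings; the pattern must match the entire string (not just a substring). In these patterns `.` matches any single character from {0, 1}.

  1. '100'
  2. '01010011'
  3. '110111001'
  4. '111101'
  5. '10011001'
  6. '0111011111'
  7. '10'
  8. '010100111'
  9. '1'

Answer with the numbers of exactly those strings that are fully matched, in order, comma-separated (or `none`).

1. '100' → no match
2. '01010011' → no match
3. '110111001' → match
4. '111101' → no match
5. '10011001' → no match
6. '0111011111' → no match
7. '10' → no match
8. '010100111' → no match
9. '1' → match

3, 9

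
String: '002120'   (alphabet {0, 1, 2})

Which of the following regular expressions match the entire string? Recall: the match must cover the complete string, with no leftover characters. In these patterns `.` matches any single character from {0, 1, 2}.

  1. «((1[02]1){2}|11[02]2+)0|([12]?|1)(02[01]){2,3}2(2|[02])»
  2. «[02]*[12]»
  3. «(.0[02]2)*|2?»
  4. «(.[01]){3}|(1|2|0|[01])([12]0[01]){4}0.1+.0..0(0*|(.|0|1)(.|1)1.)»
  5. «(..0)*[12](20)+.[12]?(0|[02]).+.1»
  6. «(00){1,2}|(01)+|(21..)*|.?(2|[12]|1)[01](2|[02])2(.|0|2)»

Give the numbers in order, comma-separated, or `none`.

1 → no match
2 → no match
3 → no match
4 → match
5 → no match — must end with '1'
6 → no match

4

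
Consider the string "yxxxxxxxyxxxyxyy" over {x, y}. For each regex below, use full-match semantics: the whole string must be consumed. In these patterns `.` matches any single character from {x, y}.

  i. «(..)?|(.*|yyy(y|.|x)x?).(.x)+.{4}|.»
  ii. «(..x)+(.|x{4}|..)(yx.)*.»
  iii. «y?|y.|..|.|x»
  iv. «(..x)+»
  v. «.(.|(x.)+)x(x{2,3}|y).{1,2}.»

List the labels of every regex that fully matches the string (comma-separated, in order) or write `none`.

i, v

i → match
ii → no match
iii → no match
iv → no match — must end with "x"
v → match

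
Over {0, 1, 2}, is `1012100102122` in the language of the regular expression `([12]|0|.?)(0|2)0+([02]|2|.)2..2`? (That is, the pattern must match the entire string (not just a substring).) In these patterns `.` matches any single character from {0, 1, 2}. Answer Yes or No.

No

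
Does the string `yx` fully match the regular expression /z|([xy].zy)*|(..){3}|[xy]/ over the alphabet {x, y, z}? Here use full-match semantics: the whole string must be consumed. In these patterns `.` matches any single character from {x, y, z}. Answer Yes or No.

No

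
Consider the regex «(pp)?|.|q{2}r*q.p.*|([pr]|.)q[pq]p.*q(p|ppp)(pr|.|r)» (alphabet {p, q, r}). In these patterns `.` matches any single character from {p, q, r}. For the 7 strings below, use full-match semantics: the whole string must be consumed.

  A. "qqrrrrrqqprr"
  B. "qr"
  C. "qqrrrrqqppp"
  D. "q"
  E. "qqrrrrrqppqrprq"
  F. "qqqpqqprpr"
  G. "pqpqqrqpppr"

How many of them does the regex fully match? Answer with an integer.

A → match
B → no match
C → match
D → match
E → match
F → no match
G → no match
Total matched: 4

4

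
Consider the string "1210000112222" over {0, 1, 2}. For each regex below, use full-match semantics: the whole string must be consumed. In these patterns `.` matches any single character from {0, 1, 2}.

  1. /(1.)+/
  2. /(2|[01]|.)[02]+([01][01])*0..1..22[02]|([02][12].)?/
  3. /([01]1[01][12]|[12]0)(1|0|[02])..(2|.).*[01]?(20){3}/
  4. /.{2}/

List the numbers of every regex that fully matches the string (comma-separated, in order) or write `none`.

1 → no match
2 → match
3 → no match — must end with "20"
4 → no match

2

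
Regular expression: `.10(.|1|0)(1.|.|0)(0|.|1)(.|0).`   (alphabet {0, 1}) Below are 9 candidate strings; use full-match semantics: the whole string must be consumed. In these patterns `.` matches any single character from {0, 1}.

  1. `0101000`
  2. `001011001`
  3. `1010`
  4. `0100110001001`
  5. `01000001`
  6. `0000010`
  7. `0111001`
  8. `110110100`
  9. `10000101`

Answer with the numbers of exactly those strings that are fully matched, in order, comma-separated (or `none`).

5, 8

1 → no match
2 → no match
3 → no match
4 → no match
5 → match
6 → no match
7 → no match
8 → match
9 → no match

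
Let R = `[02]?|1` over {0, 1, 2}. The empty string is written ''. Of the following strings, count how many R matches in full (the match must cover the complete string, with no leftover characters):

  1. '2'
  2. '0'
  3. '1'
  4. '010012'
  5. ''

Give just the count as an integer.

1 → match
2 → match
3 → match
4 → no match
5 → match
Total matched: 4

4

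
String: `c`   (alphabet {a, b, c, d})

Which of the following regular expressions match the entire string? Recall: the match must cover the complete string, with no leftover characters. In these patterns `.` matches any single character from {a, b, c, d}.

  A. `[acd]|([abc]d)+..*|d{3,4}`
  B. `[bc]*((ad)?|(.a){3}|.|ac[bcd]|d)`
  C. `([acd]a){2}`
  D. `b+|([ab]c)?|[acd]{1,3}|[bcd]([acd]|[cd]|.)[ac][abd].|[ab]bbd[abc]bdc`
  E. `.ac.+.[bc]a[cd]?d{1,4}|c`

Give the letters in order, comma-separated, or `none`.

A, B, D, E

A → match
B → match
C → no match — must end with `a`
D → match
E → match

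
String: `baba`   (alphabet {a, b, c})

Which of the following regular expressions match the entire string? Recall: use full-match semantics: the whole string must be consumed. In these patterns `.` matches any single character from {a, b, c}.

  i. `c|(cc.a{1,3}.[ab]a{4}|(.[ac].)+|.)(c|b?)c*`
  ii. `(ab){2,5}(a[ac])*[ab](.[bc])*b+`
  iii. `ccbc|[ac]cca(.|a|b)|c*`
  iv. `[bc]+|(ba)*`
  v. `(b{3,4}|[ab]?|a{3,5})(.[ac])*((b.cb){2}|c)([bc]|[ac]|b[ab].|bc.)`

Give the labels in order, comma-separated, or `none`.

iv

i → no match
ii → no match — must start with `ab`
iii → no match
iv → match
v → no match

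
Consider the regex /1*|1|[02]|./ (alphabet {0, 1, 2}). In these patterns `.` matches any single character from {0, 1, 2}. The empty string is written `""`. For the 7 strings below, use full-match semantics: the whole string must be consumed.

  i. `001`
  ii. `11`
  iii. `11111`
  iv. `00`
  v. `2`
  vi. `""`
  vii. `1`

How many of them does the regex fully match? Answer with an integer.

i → no match
ii → match
iii → match
iv → no match
v → match
vi → match
vii → match
Total matched: 5

5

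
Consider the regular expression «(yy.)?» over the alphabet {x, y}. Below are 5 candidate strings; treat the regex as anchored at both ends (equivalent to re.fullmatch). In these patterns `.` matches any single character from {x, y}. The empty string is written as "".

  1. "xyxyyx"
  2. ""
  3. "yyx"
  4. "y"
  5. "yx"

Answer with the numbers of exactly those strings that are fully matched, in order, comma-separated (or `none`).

1 → no match
2 → match
3 → match
4 → no match
5 → no match

2, 3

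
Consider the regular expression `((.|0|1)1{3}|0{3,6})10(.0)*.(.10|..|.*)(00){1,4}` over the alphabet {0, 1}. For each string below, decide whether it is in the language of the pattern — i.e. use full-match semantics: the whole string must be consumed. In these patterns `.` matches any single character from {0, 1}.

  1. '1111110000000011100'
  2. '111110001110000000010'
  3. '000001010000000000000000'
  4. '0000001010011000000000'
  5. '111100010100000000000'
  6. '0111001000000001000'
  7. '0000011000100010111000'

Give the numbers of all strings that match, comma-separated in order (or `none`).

1 → no match
2 → no match — must end with '00'
3 → match
4 → match
5 → no match
6 → no match
7 → no match

3, 4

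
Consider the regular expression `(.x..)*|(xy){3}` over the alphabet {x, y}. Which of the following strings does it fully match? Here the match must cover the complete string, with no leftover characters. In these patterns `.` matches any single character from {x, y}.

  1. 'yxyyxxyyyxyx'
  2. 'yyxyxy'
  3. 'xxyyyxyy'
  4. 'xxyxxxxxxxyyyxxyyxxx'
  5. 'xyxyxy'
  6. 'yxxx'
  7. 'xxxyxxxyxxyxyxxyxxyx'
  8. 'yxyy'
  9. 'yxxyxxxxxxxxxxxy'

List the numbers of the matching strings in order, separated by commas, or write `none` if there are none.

1 → match
2 → no match
3 → match
4 → match
5 → match
6 → match
7 → match
8 → match
9 → match

1, 3, 4, 5, 6, 7, 8, 9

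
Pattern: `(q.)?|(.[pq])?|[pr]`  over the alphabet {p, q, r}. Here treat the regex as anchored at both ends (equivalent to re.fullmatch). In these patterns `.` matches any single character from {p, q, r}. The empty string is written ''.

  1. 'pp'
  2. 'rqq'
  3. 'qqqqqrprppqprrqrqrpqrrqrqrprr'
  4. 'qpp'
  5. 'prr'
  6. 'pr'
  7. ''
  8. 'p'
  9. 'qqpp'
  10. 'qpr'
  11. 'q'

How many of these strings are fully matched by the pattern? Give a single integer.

3

1 → match
2 → no match
3 → no match
4 → no match
5 → no match
6 → no match
7 → match
8 → match
9 → no match
10 → no match
11 → no match
Total matched: 3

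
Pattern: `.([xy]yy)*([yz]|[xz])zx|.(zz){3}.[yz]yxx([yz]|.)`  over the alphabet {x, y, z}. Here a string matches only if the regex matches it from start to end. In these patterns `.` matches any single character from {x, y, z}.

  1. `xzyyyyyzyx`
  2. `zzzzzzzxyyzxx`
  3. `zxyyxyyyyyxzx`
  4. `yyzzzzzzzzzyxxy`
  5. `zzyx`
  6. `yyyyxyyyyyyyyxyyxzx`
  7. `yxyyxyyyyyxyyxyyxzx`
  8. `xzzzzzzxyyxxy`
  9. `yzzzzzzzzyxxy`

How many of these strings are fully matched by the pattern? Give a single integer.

1 → no match
2 → no match
3 → match
4 → no match
5 → no match
6 → match
7 → match
8 → match
9 → match
Total matched: 5

5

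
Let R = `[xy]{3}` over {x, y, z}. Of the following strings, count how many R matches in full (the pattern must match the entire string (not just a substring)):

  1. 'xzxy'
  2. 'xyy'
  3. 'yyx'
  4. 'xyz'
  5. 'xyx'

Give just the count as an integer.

3

1 → no match
2 → match
3 → match
4 → no match
5 → match
Total matched: 3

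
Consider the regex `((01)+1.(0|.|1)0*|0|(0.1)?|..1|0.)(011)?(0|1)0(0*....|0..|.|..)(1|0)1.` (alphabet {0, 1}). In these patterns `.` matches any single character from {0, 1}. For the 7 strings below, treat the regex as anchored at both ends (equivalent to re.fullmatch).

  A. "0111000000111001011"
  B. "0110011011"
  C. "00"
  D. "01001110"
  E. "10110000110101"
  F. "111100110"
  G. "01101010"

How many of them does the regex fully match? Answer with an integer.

5

A → match
B → match
C → no match
D → match
E → no match
F → match
G → match
Total matched: 5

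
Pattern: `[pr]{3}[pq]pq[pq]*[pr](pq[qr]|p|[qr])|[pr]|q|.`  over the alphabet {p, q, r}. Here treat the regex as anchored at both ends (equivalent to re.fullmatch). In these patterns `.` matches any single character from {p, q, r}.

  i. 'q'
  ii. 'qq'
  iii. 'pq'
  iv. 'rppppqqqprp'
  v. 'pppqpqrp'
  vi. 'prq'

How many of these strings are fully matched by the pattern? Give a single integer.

i → match
ii → no match
iii → no match
iv → match
v → match
vi → no match
Total matched: 3

3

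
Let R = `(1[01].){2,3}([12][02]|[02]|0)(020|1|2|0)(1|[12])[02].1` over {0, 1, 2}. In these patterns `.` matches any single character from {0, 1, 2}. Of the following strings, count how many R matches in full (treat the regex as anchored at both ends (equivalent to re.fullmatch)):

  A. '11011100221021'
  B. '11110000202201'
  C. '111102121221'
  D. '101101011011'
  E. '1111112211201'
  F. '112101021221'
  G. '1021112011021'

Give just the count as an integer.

A → no match
B → match
C. '111102121221' → no match
D. '101101011011' → match
E → match
F. '112101021221' → match
G → match
Total matched: 5

5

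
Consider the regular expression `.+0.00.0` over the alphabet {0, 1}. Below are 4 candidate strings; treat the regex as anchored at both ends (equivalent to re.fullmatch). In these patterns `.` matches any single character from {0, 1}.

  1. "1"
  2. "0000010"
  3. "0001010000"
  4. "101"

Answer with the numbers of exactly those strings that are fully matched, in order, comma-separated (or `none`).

1 → no match — must end with "0"
2 → match
3 → match
4 → no match — must end with "0"

2, 3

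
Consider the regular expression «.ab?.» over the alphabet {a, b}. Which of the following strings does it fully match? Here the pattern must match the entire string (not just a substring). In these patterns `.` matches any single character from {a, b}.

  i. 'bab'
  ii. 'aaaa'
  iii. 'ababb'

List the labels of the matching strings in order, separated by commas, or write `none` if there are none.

i

i. 'bab' → match
ii. 'aaaa' → no match
iii. 'ababb' → no match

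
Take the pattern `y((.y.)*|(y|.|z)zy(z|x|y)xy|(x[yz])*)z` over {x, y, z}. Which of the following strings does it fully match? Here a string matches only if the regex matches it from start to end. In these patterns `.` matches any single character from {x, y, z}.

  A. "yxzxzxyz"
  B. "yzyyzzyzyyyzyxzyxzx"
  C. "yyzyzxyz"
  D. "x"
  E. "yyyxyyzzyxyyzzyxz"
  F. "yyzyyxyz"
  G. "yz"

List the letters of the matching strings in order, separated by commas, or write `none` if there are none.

A, C, E, F, G

A → match
B → no match — must end with "z"
C → match
D → no match — must start with "y"
E → match
F → match
G → match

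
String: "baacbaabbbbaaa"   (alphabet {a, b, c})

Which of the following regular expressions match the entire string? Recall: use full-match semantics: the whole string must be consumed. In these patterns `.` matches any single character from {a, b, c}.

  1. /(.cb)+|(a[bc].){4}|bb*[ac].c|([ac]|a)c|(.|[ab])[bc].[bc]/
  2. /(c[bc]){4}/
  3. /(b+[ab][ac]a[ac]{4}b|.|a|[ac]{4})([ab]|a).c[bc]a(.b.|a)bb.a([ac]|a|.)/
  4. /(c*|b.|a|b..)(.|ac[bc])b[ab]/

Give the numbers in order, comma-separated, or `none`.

3

1 → no match
2 → no match — must start with "c"
3 → match
4 → no match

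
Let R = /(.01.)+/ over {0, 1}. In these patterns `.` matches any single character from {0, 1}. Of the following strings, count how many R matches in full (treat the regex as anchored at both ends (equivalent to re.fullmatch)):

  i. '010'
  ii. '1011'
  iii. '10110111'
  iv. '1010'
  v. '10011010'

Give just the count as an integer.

i → no match
ii → match
iii → no match
iv → match
v → no match
Total matched: 2

2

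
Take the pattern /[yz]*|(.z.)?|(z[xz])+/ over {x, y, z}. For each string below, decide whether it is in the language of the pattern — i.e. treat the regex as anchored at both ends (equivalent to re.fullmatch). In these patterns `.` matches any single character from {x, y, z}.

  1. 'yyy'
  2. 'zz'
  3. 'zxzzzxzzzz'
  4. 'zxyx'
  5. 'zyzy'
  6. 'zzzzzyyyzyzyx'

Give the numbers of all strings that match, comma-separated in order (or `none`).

1 → match
2 → match
3 → match
4 → no match
5 → match
6 → no match

1, 2, 3, 5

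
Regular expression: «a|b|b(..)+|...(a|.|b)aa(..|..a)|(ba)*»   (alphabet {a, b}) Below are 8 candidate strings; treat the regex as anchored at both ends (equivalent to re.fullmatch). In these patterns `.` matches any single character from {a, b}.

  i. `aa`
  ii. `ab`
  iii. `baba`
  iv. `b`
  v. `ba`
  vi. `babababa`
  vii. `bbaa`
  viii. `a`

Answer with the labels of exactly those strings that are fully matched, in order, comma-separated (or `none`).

i → no match
ii → no match
iii → match
iv → match
v → match
vi → match
vii → no match
viii → match

iii, iv, v, vi, viii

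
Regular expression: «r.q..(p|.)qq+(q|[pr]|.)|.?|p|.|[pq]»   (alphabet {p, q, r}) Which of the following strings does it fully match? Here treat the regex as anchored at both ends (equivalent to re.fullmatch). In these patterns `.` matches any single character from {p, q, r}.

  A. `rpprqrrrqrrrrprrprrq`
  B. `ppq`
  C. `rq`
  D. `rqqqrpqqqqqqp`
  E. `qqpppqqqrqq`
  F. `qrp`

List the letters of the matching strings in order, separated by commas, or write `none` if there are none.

A → no match
B → no match
C → no match
D → match
E → no match
F → no match

D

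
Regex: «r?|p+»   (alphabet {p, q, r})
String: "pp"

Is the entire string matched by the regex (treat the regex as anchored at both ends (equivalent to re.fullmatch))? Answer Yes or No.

Yes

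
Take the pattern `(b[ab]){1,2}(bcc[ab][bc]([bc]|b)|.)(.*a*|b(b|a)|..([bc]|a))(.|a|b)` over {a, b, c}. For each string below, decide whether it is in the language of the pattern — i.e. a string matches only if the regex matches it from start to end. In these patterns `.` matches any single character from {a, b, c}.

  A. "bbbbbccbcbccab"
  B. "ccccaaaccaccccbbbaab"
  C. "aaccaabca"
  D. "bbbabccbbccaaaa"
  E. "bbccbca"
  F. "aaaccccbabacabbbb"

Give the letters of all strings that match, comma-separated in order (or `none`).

A → match
B → no match — must start with "b"
C → no match — must start with "b"
D → match
E → match
F → no match — must start with "b"

A, D, E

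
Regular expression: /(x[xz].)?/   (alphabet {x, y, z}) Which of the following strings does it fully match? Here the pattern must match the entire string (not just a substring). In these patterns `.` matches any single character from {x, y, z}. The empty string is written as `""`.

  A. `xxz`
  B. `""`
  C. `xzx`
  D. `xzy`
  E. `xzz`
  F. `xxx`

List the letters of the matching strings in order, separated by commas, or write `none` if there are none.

A, B, C, D, E, F

A → match
B → match
C → match
D → match
E → match
F → match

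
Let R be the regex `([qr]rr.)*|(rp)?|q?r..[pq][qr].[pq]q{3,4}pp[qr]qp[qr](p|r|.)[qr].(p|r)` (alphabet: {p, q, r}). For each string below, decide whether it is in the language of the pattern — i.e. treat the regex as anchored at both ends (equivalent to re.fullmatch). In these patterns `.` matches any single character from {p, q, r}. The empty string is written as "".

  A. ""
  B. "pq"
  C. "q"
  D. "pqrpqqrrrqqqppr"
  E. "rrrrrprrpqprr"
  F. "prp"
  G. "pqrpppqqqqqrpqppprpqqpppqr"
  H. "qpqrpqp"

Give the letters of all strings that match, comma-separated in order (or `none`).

A

A → match
B → no match
C → no match
D → no match
E → no match
F → no match
G → no match
H → no match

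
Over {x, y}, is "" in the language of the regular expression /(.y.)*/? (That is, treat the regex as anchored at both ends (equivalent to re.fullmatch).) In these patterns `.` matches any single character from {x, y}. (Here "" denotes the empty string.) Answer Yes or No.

Yes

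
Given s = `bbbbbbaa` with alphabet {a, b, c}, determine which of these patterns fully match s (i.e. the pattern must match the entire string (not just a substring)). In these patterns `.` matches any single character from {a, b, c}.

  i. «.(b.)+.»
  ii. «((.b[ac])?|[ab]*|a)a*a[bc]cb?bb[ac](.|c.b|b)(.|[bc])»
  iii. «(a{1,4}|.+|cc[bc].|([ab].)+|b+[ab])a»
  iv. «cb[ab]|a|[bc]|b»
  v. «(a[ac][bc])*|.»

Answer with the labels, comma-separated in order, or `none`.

i, iii

i → match
ii → no match
iii → match
iv → no match
v → no match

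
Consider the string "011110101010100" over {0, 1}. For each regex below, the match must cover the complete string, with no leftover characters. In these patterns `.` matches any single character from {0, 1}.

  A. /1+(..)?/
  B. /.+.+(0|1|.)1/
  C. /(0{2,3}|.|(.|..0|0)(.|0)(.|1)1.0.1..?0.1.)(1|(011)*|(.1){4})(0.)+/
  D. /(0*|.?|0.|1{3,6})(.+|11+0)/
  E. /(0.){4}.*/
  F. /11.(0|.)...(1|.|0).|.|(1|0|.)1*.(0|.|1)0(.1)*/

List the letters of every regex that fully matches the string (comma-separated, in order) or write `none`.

C, D

A → no match — must start with "1"
B → no match — must end with "1"
C → match
D → match
E → no match
F → no match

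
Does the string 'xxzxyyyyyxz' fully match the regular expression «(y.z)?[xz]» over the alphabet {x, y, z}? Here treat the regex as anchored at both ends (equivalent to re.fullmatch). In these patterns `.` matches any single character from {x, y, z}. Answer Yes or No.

No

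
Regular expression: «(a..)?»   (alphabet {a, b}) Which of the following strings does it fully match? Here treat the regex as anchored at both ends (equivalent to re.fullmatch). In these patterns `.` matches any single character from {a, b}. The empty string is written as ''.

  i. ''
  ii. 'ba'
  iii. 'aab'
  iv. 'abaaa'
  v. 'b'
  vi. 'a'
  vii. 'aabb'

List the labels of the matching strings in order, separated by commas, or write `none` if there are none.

i, iii

i. '' → match
ii. 'ba' → no match
iii. 'aab' → match
iv. 'abaaa' → no match
v. 'b' → no match
vi. 'a' → no match
vii. 'aabb' → no match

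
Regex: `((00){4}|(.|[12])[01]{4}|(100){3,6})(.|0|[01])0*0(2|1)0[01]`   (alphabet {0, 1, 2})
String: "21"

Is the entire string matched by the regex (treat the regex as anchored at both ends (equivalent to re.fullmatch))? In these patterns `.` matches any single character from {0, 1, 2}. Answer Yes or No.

No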